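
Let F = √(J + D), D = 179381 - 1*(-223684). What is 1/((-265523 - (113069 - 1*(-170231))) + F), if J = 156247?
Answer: -548823/301206126017 - 4*√34957/301206126017 ≈ -1.8246e-6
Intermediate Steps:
D = 403065 (D = 179381 + 223684 = 403065)
F = 4*√34957 (F = √(156247 + 403065) = √559312 = 4*√34957 ≈ 747.87)
1/((-265523 - (113069 - 1*(-170231))) + F) = 1/((-265523 - (113069 - 1*(-170231))) + 4*√34957) = 1/((-265523 - (113069 + 170231)) + 4*√34957) = 1/((-265523 - 1*283300) + 4*√34957) = 1/((-265523 - 283300) + 4*√34957) = 1/(-548823 + 4*√34957)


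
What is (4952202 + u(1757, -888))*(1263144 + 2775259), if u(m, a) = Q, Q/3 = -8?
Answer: 19998890491734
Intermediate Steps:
Q = -24 (Q = 3*(-8) = -24)
u(m, a) = -24
(4952202 + u(1757, -888))*(1263144 + 2775259) = (4952202 - 24)*(1263144 + 2775259) = 4952178*4038403 = 19998890491734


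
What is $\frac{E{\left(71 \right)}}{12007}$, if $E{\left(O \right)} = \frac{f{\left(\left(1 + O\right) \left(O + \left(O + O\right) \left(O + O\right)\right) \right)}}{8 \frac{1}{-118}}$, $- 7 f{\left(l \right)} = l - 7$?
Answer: $\frac{85957867}{336196} \approx 255.68$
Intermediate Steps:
$f{\left(l \right)} = 1 - \frac{l}{7}$ ($f{\left(l \right)} = - \frac{l - 7}{7} = - \frac{-7 + l}{7} = 1 - \frac{l}{7}$)
$E{\left(O \right)} = - \frac{59}{4} + \frac{59 \left(1 + O\right) \left(O + 4 O^{2}\right)}{28}$ ($E{\left(O \right)} = \frac{1 - \frac{\left(1 + O\right) \left(O + \left(O + O\right) \left(O + O\right)\right)}{7}}{8 \frac{1}{-118}} = \frac{1 - \frac{\left(1 + O\right) \left(O + 2 O 2 O\right)}{7}}{8 \left(- \frac{1}{118}\right)} = \frac{1 - \frac{\left(1 + O\right) \left(O + 4 O^{2}\right)}{7}}{- \frac{4}{59}} = \left(1 - \frac{\left(1 + O\right) \left(O + 4 O^{2}\right)}{7}\right) \left(- \frac{59}{4}\right) = - \frac{59}{4} + \frac{59 \left(1 + O\right) \left(O + 4 O^{2}\right)}{28}$)
$\frac{E{\left(71 \right)}}{12007} = \frac{- \frac{59}{4} + \frac{59}{28} \cdot 71 \left(1 + 4 \cdot 71^{2} + 5 \cdot 71\right)}{12007} = \left(- \frac{59}{4} + \frac{59}{28} \cdot 71 \left(1 + 4 \cdot 5041 + 355\right)\right) \frac{1}{12007} = \left(- \frac{59}{4} + \frac{59}{28} \cdot 71 \left(1 + 20164 + 355\right)\right) \frac{1}{12007} = \left(- \frac{59}{4} + \frac{59}{28} \cdot 71 \cdot 20520\right) \frac{1}{12007} = \left(- \frac{59}{4} + \frac{21489570}{7}\right) \frac{1}{12007} = \frac{85957867}{28} \cdot \frac{1}{12007} = \frac{85957867}{336196}$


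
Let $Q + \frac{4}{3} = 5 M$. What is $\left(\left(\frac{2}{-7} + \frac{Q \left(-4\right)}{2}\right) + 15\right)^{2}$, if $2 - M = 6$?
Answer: $\frac{1452025}{441} \approx 3292.6$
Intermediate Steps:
$M = -4$ ($M = 2 - 6 = -4$)
$Q = - \frac{64}{3}$ ($Q = - \frac{4}{3} + 5 \left(-4\right) = - \frac{4}{3} - 20 = - \frac{64}{3} \approx -21.333$)
$\left(\left(\frac{2}{-7} + \frac{Q \left(-4\right)}{2}\right) + 15\right)^{2} = \left(\left(\frac{2}{-7} + \frac{\left(- \frac{64}{3}\right) \left(-4\right)}{2}\right) + 15\right)^{2} = \left(\left(2 \left(- \frac{1}{7}\right) + \frac{256}{3} \cdot \frac{1}{2}\right) + 15\right)^{2} = \left(\left(- \frac{2}{7} + \frac{128}{3}\right) + 15\right)^{2} = \left(\frac{890}{21} + 15\right)^{2} = \left(\frac{1205}{21}\right)^{2} = \frac{1452025}{441}$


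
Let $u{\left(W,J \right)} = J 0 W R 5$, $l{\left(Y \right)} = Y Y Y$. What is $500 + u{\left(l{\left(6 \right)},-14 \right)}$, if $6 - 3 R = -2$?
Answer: $500$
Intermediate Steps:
$R = \frac{8}{3}$ ($R = 2 - - \frac{2}{3} = 2 + \frac{2}{3} = \frac{8}{3} \approx 2.6667$)
$l{\left(Y \right)} = Y^{3}$ ($l{\left(Y \right)} = Y^{2} Y = Y^{3}$)
$u{\left(W,J \right)} = 0$ ($u{\left(W,J \right)} = J 0 W \frac{8}{3} \cdot 5 = J 0 \cdot \frac{8}{3} \cdot 5 = J 0 \cdot 5 = 0 \cdot 5 = 0$)
$500 + u{\left(l{\left(6 \right)},-14 \right)} = 500 + 0 = 500$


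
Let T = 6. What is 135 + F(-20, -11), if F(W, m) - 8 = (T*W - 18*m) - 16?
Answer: 205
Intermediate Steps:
F(W, m) = -8 - 18*m + 6*W (F(W, m) = 8 + ((6*W - 18*m) - 16) = 8 + ((-18*m + 6*W) - 16) = 8 + (-16 - 18*m + 6*W) = -8 - 18*m + 6*W)
135 + F(-20, -11) = 135 + (-8 - 18*(-11) + 6*(-20)) = 135 + (-8 + 198 - 120) = 135 + 70 = 205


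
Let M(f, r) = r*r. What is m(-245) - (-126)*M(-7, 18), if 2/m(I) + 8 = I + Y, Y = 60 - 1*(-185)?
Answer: 163295/4 ≈ 40824.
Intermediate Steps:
M(f, r) = r²
Y = 245 (Y = 60 + 185 = 245)
m(I) = 2/(237 + I) (m(I) = 2/(-8 + (I + 245)) = 2/(-8 + (245 + I)) = 2/(237 + I))
m(-245) - (-126)*M(-7, 18) = 2/(237 - 245) - (-126)*18² = 2/(-8) - (-126)*324 = 2*(-⅛) - 1*(-40824) = -¼ + 40824 = 163295/4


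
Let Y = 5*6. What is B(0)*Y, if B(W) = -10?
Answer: -300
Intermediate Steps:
Y = 30
B(0)*Y = -10*30 = -300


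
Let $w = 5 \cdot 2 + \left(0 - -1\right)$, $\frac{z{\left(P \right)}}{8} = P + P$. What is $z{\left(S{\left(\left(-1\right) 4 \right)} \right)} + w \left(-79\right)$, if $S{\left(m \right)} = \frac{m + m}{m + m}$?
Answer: $-853$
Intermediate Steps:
$S{\left(m \right)} = 1$ ($S{\left(m \right)} = \frac{2 m}{2 m} = 2 m \frac{1}{2 m} = 1$)
$z{\left(P \right)} = 16 P$ ($z{\left(P \right)} = 8 \left(P + P\right) = 8 \cdot 2 P = 16 P$)
$w = 11$ ($w = 10 + \left(0 + 1\right) = 10 + 1 = 11$)
$z{\left(S{\left(\left(-1\right) 4 \right)} \right)} + w \left(-79\right) = 16 \cdot 1 + 11 \left(-79\right) = 16 - 869 = -853$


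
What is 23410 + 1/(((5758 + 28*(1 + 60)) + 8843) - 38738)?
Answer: 525062889/22429 ≈ 23410.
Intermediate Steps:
23410 + 1/(((5758 + 28*(1 + 60)) + 8843) - 38738) = 23410 + 1/(((5758 + 28*61) + 8843) - 38738) = 23410 + 1/(((5758 + 1708) + 8843) - 38738) = 23410 + 1/((7466 + 8843) - 38738) = 23410 + 1/(16309 - 38738) = 23410 + 1/(-22429) = 23410 - 1/22429 = 525062889/22429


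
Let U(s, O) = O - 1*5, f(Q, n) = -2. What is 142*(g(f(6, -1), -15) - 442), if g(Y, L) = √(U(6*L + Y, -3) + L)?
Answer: -62764 + 142*I*√23 ≈ -62764.0 + 681.01*I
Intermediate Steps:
U(s, O) = -5 + O (U(s, O) = O - 5 = -5 + O)
g(Y, L) = √(-8 + L) (g(Y, L) = √((-5 - 3) + L) = √(-8 + L))
142*(g(f(6, -1), -15) - 442) = 142*(√(-8 - 15) - 442) = 142*(√(-23) - 442) = 142*(I*√23 - 442) = 142*(-442 + I*√23) = -62764 + 142*I*√23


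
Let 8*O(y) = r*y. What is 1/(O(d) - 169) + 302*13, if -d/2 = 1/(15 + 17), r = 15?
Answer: 84985994/21647 ≈ 3926.0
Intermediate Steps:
d = -1/16 (d = -2/(15 + 17) = -2/32 = -2*1/32 = -1/16 ≈ -0.062500)
O(y) = 15*y/8 (O(y) = (15*y)/8 = 15*y/8)
1/(O(d) - 169) + 302*13 = 1/((15/8)*(-1/16) - 169) + 302*13 = 1/(-15/128 - 169) + 3926 = 1/(-21647/128) + 3926 = -128/21647 + 3926 = 84985994/21647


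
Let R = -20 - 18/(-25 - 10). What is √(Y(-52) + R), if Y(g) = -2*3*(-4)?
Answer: √5530/35 ≈ 2.1247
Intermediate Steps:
Y(g) = 24 (Y(g) = -6*(-4) = 24)
R = -682/35 (R = -20 - 18/(-35) = -20 - 1/35*(-18) = -20 + 18/35 = -682/35 ≈ -19.486)
√(Y(-52) + R) = √(24 - 682/35) = √(158/35) = √5530/35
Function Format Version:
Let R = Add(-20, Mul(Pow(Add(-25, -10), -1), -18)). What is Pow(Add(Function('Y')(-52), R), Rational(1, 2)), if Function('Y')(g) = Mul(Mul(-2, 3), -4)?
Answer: Mul(Rational(1, 35), Pow(5530, Rational(1, 2))) ≈ 2.1247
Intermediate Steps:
Function('Y')(g) = 24 (Function('Y')(g) = Mul(-6, -4) = 24)
R = Rational(-682, 35) (R = Add(-20, Mul(Pow(-35, -1), -18)) = Add(-20, Mul(Rational(-1, 35), -18)) = Add(-20, Rational(18, 35)) = Rational(-682, 35) ≈ -19.486)
Pow(Add(Function('Y')(-52), R), Rational(1, 2)) = Pow(Add(24, Rational(-682, 35)), Rational(1, 2)) = Pow(Rational(158, 35), Rational(1, 2)) = Mul(Rational(1, 35), Pow(5530, Rational(1, 2)))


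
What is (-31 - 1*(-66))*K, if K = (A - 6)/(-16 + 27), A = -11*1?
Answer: -595/11 ≈ -54.091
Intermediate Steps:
A = -11
K = -17/11 (K = (-11 - 6)/(-16 + 27) = -17/11 ≈ -1.5455)
(-31 - 1*(-66))*K = (-31 - 1*(-66))*(-17/11) = (-31 + 66)*(-17/11) = 35*(-17/11) = -595/11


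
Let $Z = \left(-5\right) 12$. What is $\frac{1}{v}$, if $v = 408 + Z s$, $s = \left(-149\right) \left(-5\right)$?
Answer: $- \frac{1}{44292} \approx -2.2577 \cdot 10^{-5}$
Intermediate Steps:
$Z = -60$
$s = 745$
$v = -44292$ ($v = 408 - 44700 = -44292$)
$\frac{1}{v} = \frac{1}{-44292} = - \frac{1}{44292}$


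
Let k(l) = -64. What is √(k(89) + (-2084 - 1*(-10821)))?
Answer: 7*√177 ≈ 93.129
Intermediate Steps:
√(k(89) + (-2084 - 1*(-10821))) = √(-64 + (-2084 - 1*(-10821))) = √(-64 + (-2084 + 10821)) = √(-64 + 8737) = √8673 = 7*√177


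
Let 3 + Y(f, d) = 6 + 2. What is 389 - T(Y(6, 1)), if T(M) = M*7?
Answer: 354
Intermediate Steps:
Y(f, d) = 5 (Y(f, d) = -3 + (6 + 2) = -3 + 8 = 5)
T(M) = 7*M
389 - T(Y(6, 1)) = 389 - 7*5 = 389 - 1*35 = 389 - 35 = 354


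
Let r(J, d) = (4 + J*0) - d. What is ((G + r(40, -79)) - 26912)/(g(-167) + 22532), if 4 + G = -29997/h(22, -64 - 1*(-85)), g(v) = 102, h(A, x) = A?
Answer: -56393/45268 ≈ -1.2458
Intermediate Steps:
r(J, d) = 4 - d (r(J, d) = (4 + 0) - d = 4 - d)
G = -2735/2 (G = -4 - 29997/22 = -4 - 29997*1/22 = -4 - 2727/2 = -2735/2 ≈ -1367.5)
((G + r(40, -79)) - 26912)/(g(-167) + 22532) = ((-2735/2 + (4 - 1*(-79))) - 26912)/(102 + 22532) = ((-2735/2 + (4 + 79)) - 26912)/22634 = ((-2735/2 + 83) - 26912)*(1/22634) = (-2569/2 - 26912)*(1/22634) = -56393/2*1/22634 = -56393/45268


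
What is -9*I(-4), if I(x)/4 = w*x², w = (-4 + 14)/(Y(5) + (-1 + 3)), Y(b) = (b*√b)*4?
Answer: 2880/499 - 28800*√5/499 ≈ -123.28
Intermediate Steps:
Y(b) = 4*b^(3/2) (Y(b) = b^(3/2)*4 = 4*b^(3/2))
w = 10/(2 + 20*√5) (w = (-4 + 14)/(4*5^(3/2) + (-1 + 3)) = 10/(4*(5*√5) + 2) = 10/(20*√5 + 2) = 10/(2 + 20*√5) ≈ 0.21403)
I(x) = 4*x²*(-5/499 + 50*√5/499) (I(x) = 4*((-5/499 + 50*√5/499)*x²) = 4*(x²*(-5/499 + 50*√5/499)) = 4*x²*(-5/499 + 50*√5/499))
-9*I(-4) = -9*(-20/499*(-4)² + (200/499)*√5*(-4)²) = -9*(-20/499*16 + (200/499)*√5*16) = -9*(-320/499 + 3200*√5/499) = 2880/499 - 28800*√5/499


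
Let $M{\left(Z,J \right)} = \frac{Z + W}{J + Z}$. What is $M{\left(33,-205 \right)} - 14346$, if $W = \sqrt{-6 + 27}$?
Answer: $- \frac{2467545}{172} - \frac{\sqrt{21}}{172} \approx -14346.0$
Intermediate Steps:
$W = \sqrt{21} \approx 4.5826$
$M{\left(Z,J \right)} = \frac{Z + \sqrt{21}}{J + Z}$
$M{\left(33,-205 \right)} - 14346 = \frac{33 + \sqrt{21}}{-205 + 33} - 14346 = \frac{33 + \sqrt{21}}{-172} - 14346 = - \frac{33 + \sqrt{21}}{172} - 14346 = \left(- \frac{33}{172} - \frac{\sqrt{21}}{172}\right) - 14346 = - \frac{2467545}{172} - \frac{\sqrt{21}}{172}$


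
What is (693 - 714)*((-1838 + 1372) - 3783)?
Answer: 89229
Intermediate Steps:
(693 - 714)*((-1838 + 1372) - 3783) = -21*(-466 - 3783) = -21*(-4249) = 89229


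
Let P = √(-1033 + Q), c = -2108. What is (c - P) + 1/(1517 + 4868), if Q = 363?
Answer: -13459579/6385 - I*√670 ≈ -2108.0 - 25.884*I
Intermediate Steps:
P = I*√670 (P = √(-1033 + 363) = √(-670) = I*√670 ≈ 25.884*I)
(c - P) + 1/(1517 + 4868) = (-2108 - I*√670) + 1/(1517 + 4868) = (-2108 - I*√670) + 1/6385 = -13459579/6385 - I*√670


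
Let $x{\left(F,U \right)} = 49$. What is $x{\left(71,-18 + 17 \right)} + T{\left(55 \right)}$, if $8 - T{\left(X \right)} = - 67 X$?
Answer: $3742$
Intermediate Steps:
$T{\left(X \right)} = 8 + 67 X$ ($T{\left(X \right)} = 8 - - 67 X = 8 + 67 X$)
$x{\left(71,-18 + 17 \right)} + T{\left(55 \right)} = 49 + \left(8 + 67 \cdot 55\right) = 49 + \left(8 + 3685\right) = 49 + 3693 = 3742$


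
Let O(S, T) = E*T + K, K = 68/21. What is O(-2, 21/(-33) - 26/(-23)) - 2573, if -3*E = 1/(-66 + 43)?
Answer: -104673820/40733 ≈ -2569.8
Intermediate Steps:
K = 68/21 (K = 68*(1/21) = 68/21 ≈ 3.2381)
E = 1/69 (E = -1/(3*(-66 + 43)) = -1/3/(-23) = -1/3*(-1/23) = 1/69 ≈ 0.014493)
O(S, T) = 68/21 + T/69 (O(S, T) = T/69 + 68/21 = 68/21 + T/69)
O(-2, 21/(-33) - 26/(-23)) - 2573 = (68/21 + (21/(-33) - 26/(-23))/69) - 2573 = (68/21 + (21*(-1/33) - 26*(-1/23))/69) - 2573 = (68/21 + (-7/11 + 26/23)/69) - 2573 = (68/21 + (1/69)*(125/253)) - 2573 = (68/21 + 125/17457) - 2573 = 132189/40733 - 2573 = -104673820/40733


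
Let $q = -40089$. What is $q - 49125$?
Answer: $-89214$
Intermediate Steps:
$q - 49125 = -40089 - 49125 = -89214$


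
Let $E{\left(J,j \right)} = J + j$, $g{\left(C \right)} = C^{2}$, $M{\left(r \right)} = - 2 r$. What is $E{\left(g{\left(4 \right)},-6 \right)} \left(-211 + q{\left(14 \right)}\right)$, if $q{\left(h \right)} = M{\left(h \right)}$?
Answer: $-2390$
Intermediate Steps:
$q{\left(h \right)} = - 2 h$
$E{\left(g{\left(4 \right)},-6 \right)} \left(-211 + q{\left(14 \right)}\right) = \left(4^{2} - 6\right) \left(-211 - 28\right) = \left(16 - 6\right) \left(-211 - 28\right) = 10 \left(-239\right) = -2390$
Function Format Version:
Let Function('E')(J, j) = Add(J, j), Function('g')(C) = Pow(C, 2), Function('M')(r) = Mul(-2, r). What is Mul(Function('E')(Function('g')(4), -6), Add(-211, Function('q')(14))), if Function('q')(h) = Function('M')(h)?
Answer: -2390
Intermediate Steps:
Function('q')(h) = Mul(-2, h)
Mul(Function('E')(Function('g')(4), -6), Add(-211, Function('q')(14))) = Mul(Add(Pow(4, 2), -6), Add(-211, Mul(-2, 14))) = Mul(Add(16, -6), Add(-211, -28)) = Mul(10, -239) = -2390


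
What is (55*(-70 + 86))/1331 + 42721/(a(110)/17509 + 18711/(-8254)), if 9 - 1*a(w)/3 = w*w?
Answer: -747004857822646/75867997161 ≈ -9846.1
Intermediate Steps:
a(w) = 27 - 3*w² (a(w) = 27 - 3*w*w = 27 - 3*w²)
(55*(-70 + 86))/1331 + 42721/(a(110)/17509 + 18711/(-8254)) = (55*(-70 + 86))/1331 + 42721/((27 - 3*110²)/17509 + 18711/(-8254)) = (55*16)*(1/1331) + 42721/((27 - 3*12100)*(1/17509) + 18711*(-1/8254)) = 880*(1/1331) + 42721/((27 - 36300)*(1/17509) - 18711/8254) = 80/121 + 42721/(-36273*1/17509 - 18711/8254) = 80/121 + 42721/(-36273/17509 - 18711/8254) = 80/121 + 42721/(-627008241/144519286) = 80/121 + 42721*(-144519286/627008241) = 80/121 - 6174008417206/627008241 = -747004857822646/75867997161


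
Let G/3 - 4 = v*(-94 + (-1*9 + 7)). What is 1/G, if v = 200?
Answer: -1/57588 ≈ -1.7365e-5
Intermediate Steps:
G = -57588 (G = 12 + 3*(200*(-94 + (-1*9 + 7))) = 12 + 3*(200*(-94 + (-9 + 7))) = 12 + 3*(200*(-94 - 2)) = 12 + 3*(200*(-96)) = 12 + 3*(-19200) = 12 - 57600 = -57588)
1/G = 1/(-57588) = -1/57588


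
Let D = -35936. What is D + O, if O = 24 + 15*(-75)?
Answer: -37037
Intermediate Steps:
O = -1101 (O = 24 - 1125 = -1101)
D + O = -35936 - 1101 = -37037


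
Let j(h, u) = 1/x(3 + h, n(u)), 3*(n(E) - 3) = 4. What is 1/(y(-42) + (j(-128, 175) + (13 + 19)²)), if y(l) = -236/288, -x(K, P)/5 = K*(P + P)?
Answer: 585000/598560733 ≈ 0.00097734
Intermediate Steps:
n(E) = 13/3 (n(E) = 3 + (⅓)*4 = 3 + 4/3 = 13/3)
x(K, P) = -10*K*P (x(K, P) = -5*K*(P + P) = -5*K*2*P = -10*K*P)
j(h, u) = 1/(-130 - 130*h/3) (j(h, u) = 1/(-10*(3 + h)*13/3) = 1/(-130 - 130*h/3))
y(l) = -59/72 (y(l) = -236*1/288 = -59/72)
1/(y(-42) + (j(-128, 175) + (13 + 19)²)) = 1/(-59/72 + (3/(130*(-3 - 1*(-128))) + (13 + 19)²)) = 1/(-59/72 + (3/(130*(-3 + 128)) + 32²)) = 1/(-59/72 + ((3/130)/125 + 1024)) = 1/(-59/72 + ((3/130)*(1/125) + 1024)) = 1/(-59/72 + (3/16250 + 1024)) = 1/(-59/72 + 16640003/16250) = 1/(598560733/585000) = 585000/598560733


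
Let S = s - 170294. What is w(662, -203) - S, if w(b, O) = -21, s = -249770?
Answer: 420043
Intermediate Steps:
S = -420064 (S = -249770 - 170294 = -420064)
w(662, -203) - S = -21 - 1*(-420064) = -21 + 420064 = 420043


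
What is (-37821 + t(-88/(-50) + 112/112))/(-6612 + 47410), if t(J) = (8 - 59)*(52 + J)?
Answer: -507672/509975 ≈ -0.99548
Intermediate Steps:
t(J) = -2652 - 51*J (t(J) = -51*(52 + J) = -2652 - 51*J)
(-37821 + t(-88/(-50) + 112/112))/(-6612 + 47410) = (-37821 + (-2652 - 51*(-88/(-50) + 112/112)))/(-6612 + 47410) = (-37821 + (-2652 - 51*(-88*(-1/50) + 112*(1/112))))/40798 = (-37821 + (-2652 - 51*(44/25 + 1)))*(1/40798) = (-37821 + (-2652 - 51*69/25))*(1/40798) = (-37821 + (-2652 - 3519/25))*(1/40798) = (-37821 - 69819/25)*(1/40798) = -1015344/25*1/40798 = -507672/509975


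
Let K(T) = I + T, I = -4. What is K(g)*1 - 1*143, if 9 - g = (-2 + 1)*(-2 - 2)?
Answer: -142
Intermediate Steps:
g = 5 (g = 9 - (-2 + 1)*(-2 - 2) = 9 - (-1)*(-4) = 9 - 1*4 = 9 - 4 = 5)
K(T) = -4 + T
K(g)*1 - 1*143 = (-4 + 5)*1 - 1*143 = 1*1 - 143 = 1 - 143 = -142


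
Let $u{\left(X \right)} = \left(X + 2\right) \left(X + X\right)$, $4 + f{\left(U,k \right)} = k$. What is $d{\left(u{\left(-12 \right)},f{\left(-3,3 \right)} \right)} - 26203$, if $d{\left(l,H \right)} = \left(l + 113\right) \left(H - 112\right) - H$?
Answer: $-66091$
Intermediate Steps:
$f{\left(U,k \right)} = -4 + k$
$u{\left(X \right)} = 2 X \left(2 + X\right)$ ($u{\left(X \right)} = \left(2 + X\right) 2 X = 2 X \left(2 + X\right)$)
$d{\left(l,H \right)} = - H + \left(-112 + H\right) \left(113 + l\right)$ ($d{\left(l,H \right)} = \left(113 + l\right) \left(-112 + H\right) - H = \left(-112 + H\right) \left(113 + l\right) - H = - H + \left(-112 + H\right) \left(113 + l\right)$)
$d{\left(u{\left(-12 \right)},f{\left(-3,3 \right)} \right)} - 26203 = \left(-12656 - 112 \cdot 2 \left(-12\right) \left(2 - 12\right) + 112 \left(-4 + 3\right) + \left(-4 + 3\right) 2 \left(-12\right) \left(2 - 12\right)\right) - 26203 = \left(-12656 - 112 \cdot 2 \left(-12\right) \left(-10\right) + 112 \left(-1\right) - 2 \left(-12\right) \left(-10\right)\right) - 26203 = \left(-12656 - 26880 - 112 - 240\right) - 26203 = -39888 - 26203 = -66091$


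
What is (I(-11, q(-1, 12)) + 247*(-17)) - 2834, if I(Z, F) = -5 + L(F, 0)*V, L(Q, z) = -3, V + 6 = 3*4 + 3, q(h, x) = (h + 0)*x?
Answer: -7065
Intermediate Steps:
q(h, x) = h*x
V = 9 (V = -6 + (3*4 + 3) = -6 + (12 + 3) = -6 + 15 = 9)
I(Z, F) = -32 (I(Z, F) = -5 - 3*9 = -5 - 27 = -32)
(I(-11, q(-1, 12)) + 247*(-17)) - 2834 = (-32 + 247*(-17)) - 2834 = (-32 - 4199) - 2834 = -4231 - 2834 = -7065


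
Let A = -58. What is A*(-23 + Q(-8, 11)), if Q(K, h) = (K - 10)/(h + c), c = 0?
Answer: 15718/11 ≈ 1428.9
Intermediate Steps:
Q(K, h) = (-10 + K)/h (Q(K, h) = (K - 10)/(h + 0) = (-10 + K)/h)
A*(-23 + Q(-8, 11)) = -58*(-23 + (-10 - 8)/11) = -58*(-23 + (1/11)*(-18)) = -58*(-23 - 18/11) = -58*(-271/11) = 15718/11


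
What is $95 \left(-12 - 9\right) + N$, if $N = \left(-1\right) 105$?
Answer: $-2100$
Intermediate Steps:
$N = -105$
$95 \left(-12 - 9\right) + N = 95 \left(-12 - 9\right) - 105 = 95 \left(-21\right) - 105 = -1995 - 105 = -2100$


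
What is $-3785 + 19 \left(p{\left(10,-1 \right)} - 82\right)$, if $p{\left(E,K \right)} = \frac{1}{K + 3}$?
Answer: $- \frac{10667}{2} \approx -5333.5$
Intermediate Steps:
$p{\left(E,K \right)} = \frac{1}{3 + K}$
$-3785 + 19 \left(p{\left(10,-1 \right)} - 82\right) = -3785 + 19 \left(\frac{1}{3 - 1} - 82\right) = -3785 + 19 \left(\frac{1}{2} - 82\right) = -3785 + 19 \left(- \frac{163}{2}\right) = -3785 - \frac{3097}{2} = - \frac{10667}{2}$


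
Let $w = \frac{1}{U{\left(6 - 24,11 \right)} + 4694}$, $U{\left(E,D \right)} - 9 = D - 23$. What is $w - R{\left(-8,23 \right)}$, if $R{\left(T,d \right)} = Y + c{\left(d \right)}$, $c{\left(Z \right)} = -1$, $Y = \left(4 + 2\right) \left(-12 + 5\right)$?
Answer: $\frac{201714}{4691} \approx 43.0$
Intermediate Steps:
$U{\left(E,D \right)} = -14 + D$ ($U{\left(E,D \right)} = 9 + \left(D - 23\right) = 9 + \left(-23 + D\right) = -14 + D$)
$Y = -42$ ($Y = 6 \left(-7\right) = -42$)
$R{\left(T,d \right)} = -43$ ($R{\left(T,d \right)} = -42 - 1 = -43$)
$w = \frac{1}{4691}$ ($w = \frac{1}{\left(-14 + 11\right) + 4694} = \frac{1}{-3 + 4694} = \frac{1}{4691} \approx 0.00021317$)
$w - R{\left(-8,23 \right)} = \frac{1}{4691} - -43 = \frac{1}{4691} + 43 = \frac{201714}{4691}$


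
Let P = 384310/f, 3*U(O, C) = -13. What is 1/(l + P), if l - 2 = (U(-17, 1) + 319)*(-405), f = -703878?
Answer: -351939/44850594437 ≈ -7.8469e-6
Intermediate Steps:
U(O, C) = -13/3 (U(O, C) = (⅓)*(-13) = -13/3)
l = -127438 (l = 2 + (-13/3 + 319)*(-405) = 2 + (944/3)*(-405) = 2 - 127440 = -127438)
P = -192155/351939 (P = 384310/(-703878) = 384310*(-1/703878) = -192155/351939 ≈ -0.54599)
1/(l + P) = 1/(-127438 - 192155/351939) = 1/(-44850594437/351939) = -351939/44850594437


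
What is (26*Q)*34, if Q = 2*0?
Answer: 0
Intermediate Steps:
Q = 0
(26*Q)*34 = (26*0)*34 = 0*34 = 0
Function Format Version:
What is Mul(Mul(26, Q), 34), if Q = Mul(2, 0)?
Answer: 0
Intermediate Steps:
Q = 0
Mul(Mul(26, Q), 34) = Mul(Mul(26, 0), 34) = Mul(0, 34) = 0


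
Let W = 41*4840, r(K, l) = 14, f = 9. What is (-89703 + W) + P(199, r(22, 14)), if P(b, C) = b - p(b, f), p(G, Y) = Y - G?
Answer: 109126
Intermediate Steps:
W = 198440
P(b, C) = -9 + 2*b (P(b, C) = b - (9 - b) = b + (-9 + b) = -9 + 2*b)
(-89703 + W) + P(199, r(22, 14)) = (-89703 + 198440) + (-9 + 2*199) = 108737 + (-9 + 398) = 108737 + 389 = 109126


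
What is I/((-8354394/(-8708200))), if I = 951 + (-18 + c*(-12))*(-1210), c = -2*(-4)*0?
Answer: 32991015700/1392399 ≈ 23694.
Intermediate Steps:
c = 0 (c = 8*0 = 0)
I = 22731 (I = 951 + (-18 + 0*(-12))*(-1210) = 951 + (-18 + 0)*(-1210) = 951 - 18*(-1210) = 951 + 21780 = 22731)
I/((-8354394/(-8708200))) = 22731/((-8354394/(-8708200))) = 22731/((-8354394*(-1/8708200))) = 22731/(4177197/4354100) = 22731*(4354100/4177197) = 32991015700/1392399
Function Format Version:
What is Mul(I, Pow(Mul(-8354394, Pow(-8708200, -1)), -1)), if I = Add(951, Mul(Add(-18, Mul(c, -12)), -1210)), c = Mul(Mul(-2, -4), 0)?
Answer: Rational(32991015700, 1392399) ≈ 23694.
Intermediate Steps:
c = 0 (c = Mul(8, 0) = 0)
I = 22731 (I = Add(951, Mul(Add(-18, Mul(0, -12)), -1210)) = Add(951, Mul(Add(-18, 0), -1210)) = Add(951, Mul(-18, -1210)) = Add(951, 21780) = 22731)
Mul(I, Pow(Mul(-8354394, Pow(-8708200, -1)), -1)) = Mul(22731, Pow(Mul(-8354394, Pow(-8708200, -1)), -1)) = Mul(22731, Pow(Mul(-8354394, Rational(-1, 8708200)), -1)) = Mul(22731, Pow(Rational(4177197, 4354100), -1)) = Mul(22731, Rational(4354100, 4177197)) = Rational(32991015700, 1392399)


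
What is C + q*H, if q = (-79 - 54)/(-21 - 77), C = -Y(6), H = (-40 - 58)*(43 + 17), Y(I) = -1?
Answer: -7979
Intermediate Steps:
H = -5880 (H = -98*60 = -5880)
C = 1 (C = -1*(-1) = 1)
q = 19/14 (q = -133/(-98) = -133*(-1/98) = 19/14 ≈ 1.3571)
C + q*H = 1 + (19/14)*(-5880) = 1 - 7980 = -7979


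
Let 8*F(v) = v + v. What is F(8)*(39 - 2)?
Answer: 74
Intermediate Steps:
F(v) = v/4 (F(v) = (v + v)/8 = (2*v)/8 = v/4)
F(8)*(39 - 2) = ((¼)*8)*(39 - 2) = 2*37 = 74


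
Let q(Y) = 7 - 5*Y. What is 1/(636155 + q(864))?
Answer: 1/631842 ≈ 1.5827e-6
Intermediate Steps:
1/(636155 + q(864)) = 1/(636155 + (7 - 5*864)) = 1/(636155 + (7 - 4320)) = 1/(636155 - 4313) = 1/631842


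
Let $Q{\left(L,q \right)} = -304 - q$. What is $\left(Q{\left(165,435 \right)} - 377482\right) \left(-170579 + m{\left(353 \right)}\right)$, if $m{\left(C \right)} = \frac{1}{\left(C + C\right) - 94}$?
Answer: $\frac{39484134316687}{612} \approx 6.4517 \cdot 10^{10}$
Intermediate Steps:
$m{\left(C \right)} = \frac{1}{-94 + 2 C}$ ($m{\left(C \right)} = \frac{1}{2 C - 94} = \frac{1}{-94 + 2 C}$)
$\left(Q{\left(165,435 \right)} - 377482\right) \left(-170579 + m{\left(353 \right)}\right) = \left(\left(-304 - 435\right) - 377482\right) \left(-170579 + \frac{1}{2 \left(-47 + 353\right)}\right) = \left(\left(-304 - 435\right) - 377482\right) \left(-170579 + \frac{1}{2 \cdot 306}\right) = \left(-739 - 377482\right) \left(-170579 + \frac{1}{2} \cdot \frac{1}{306}\right) = - 378221 \left(-170579 + \frac{1}{612}\right) = \left(-378221\right) \left(- \frac{104394347}{612}\right) = \frac{39484134316687}{612}$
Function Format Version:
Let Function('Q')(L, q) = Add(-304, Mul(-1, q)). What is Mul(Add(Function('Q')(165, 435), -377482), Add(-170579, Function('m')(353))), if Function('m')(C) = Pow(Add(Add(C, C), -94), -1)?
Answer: Rational(39484134316687, 612) ≈ 6.4517e+10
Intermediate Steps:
Function('m')(C) = Pow(Add(-94, Mul(2, C)), -1) (Function('m')(C) = Pow(Add(Mul(2, C), -94), -1) = Pow(Add(-94, Mul(2, C)), -1))
Mul(Add(Function('Q')(165, 435), -377482), Add(-170579, Function('m')(353))) = Mul(Add(Add(-304, Mul(-1, 435)), -377482), Add(-170579, Mul(Rational(1, 2), Pow(Add(-47, 353), -1)))) = Mul(Add(Add(-304, -435), -377482), Add(-170579, Mul(Rational(1, 2), Pow(306, -1)))) = Mul(Add(-739, -377482), Add(-170579, Mul(Rational(1, 2), Rational(1, 306)))) = Mul(-378221, Add(-170579, Rational(1, 612))) = Mul(-378221, Rational(-104394347, 612)) = Rational(39484134316687, 612)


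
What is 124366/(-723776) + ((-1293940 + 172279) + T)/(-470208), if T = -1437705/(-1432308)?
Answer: 1873321345783359/846268403204864 ≈ 2.2136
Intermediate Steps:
T = 479235/477436 (T = -1437705*(-1/1432308) = 479235/477436 ≈ 1.0038)
124366/(-723776) + ((-1293940 + 172279) + T)/(-470208) = 124366/(-723776) + ((-1293940 + 172279) + 479235/477436)/(-470208) = 124366*(-1/723776) + (-1121661 + 479235/477436)*(-1/470208) = -62183/361888 - 535520861961/477436*(-1/470208) = -62183/361888 + 178506953987/74831408896 = 1873321345783359/846268403204864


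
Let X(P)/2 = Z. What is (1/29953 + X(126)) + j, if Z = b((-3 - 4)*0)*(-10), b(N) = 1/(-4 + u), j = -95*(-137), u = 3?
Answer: 390437356/29953 ≈ 13035.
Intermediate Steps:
j = 13015
b(N) = -1 (b(N) = 1/(-4 + 3) = 1/(-1) = -1)
Z = 10 (Z = -1*(-10) = 10)
X(P) = 20 (X(P) = 2*10 = 20)
(1/29953 + X(126)) + j = (1/29953 + 20) + 13015 = 599061/29953 + 13015 = 390437356/29953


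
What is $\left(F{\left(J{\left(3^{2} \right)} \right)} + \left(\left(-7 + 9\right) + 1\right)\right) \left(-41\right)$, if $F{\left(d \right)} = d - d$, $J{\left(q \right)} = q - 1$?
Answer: $-123$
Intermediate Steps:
$J{\left(q \right)} = -1 + q$
$F{\left(d \right)} = 0$
$\left(F{\left(J{\left(3^{2} \right)} \right)} + \left(\left(-7 + 9\right) + 1\right)\right) \left(-41\right) = \left(0 + \left(\left(-7 + 9\right) + 1\right)\right) \left(-41\right) = \left(0 + \left(2 + 1\right)\right) \left(-41\right) = \left(0 + 3\right) \left(-41\right) = 3 \left(-41\right) = -123$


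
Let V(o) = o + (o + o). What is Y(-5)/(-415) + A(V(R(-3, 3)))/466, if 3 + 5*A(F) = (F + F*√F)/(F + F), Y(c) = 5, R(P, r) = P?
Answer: -1015/77356 + 3*I/4660 ≈ -0.013121 + 0.00064378*I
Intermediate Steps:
V(o) = 3*o (V(o) = o + 2*o = 3*o)
A(F) = -⅗ + (F + F^(3/2))/(10*F) (A(F) = -⅗ + ((F + F*√F)/(F + F))/5 = -⅗ + ((F + F^(3/2))/((2*F)))/5 = -⅗ + ((F + F^(3/2))*(1/(2*F)))/5 = -⅗ + ((F + F^(3/2))/(2*F))/5 = -⅗ + (F + F^(3/2))/(10*F))
Y(-5)/(-415) + A(V(R(-3, 3)))/466 = 5/(-415) + (-½ + √(3*(-3))/10)/466 = 5*(-1/415) + (-½ + √(-9)/10)*(1/466) = -1/83 + (-½ + (3*I)/10)*(1/466) = -1/83 + (-½ + 3*I/10)*(1/466) = -1/83 + (-1/932 + 3*I/4660) = -1015/77356 + 3*I/4660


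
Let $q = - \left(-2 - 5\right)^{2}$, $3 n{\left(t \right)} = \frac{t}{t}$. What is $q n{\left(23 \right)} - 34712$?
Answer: $- \frac{104185}{3} \approx -34728.0$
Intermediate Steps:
$n{\left(t \right)} = \frac{1}{3}$ ($n{\left(t \right)} = \frac{t \frac{1}{t}}{3} = \frac{1}{3} \cdot 1 = \frac{1}{3}$)
$q = -49$ ($q = - \left(-7\right)^{2} = \left(-1\right) 49 = -49$)
$q n{\left(23 \right)} - 34712 = \left(-49\right) \frac{1}{3} - 34712 = - \frac{49}{3} - 34712 = - \frac{104185}{3}$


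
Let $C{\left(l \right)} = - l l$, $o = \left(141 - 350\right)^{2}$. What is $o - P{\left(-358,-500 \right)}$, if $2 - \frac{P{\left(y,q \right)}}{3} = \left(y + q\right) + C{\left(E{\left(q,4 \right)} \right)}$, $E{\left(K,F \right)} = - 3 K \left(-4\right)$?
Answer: $-107958899$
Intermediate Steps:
$o = 43681$ ($o = \left(-209\right)^{2} = 43681$)
$E{\left(K,F \right)} = 12 K$
$C{\left(l \right)} = - l^{2}$
$P{\left(y,q \right)} = 6 - 3 q - 3 y + 432 q^{2}$ ($P{\left(y,q \right)} = 6 - 3 \left(\left(y + q\right) - \left(12 q\right)^{2}\right) = 6 - 3 \left(\left(q + y\right) - 144 q^{2}\right) = 6 - 3 \left(q + y - 144 q^{2}\right) = 6 - \left(- 432 q^{2} + 3 q + 3 y\right) = 6 - 3 q - 3 y + 432 q^{2}$)
$o - P{\left(-358,-500 \right)} = 43681 - \left(6 - -1500 - -1074 + 432 \left(-500\right)^{2}\right) = 43681 - \left(6 + 1500 + 1074 + 432 \cdot 250000\right) = 43681 - \left(6 + 1500 + 1074 + 108000000\right) = 43681 - 108002580 = -107958899$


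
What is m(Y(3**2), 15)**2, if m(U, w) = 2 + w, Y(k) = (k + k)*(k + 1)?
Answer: 289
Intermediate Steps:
Y(k) = 2*k*(1 + k) (Y(k) = (2*k)*(1 + k) = 2*k*(1 + k))
m(Y(3**2), 15)**2 = (2 + 15)**2 = 17**2 = 289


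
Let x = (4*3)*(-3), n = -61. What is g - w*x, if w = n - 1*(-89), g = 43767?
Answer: 44775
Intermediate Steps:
w = 28 (w = -61 - 1*(-89) = -61 + 89 = 28)
x = -36 (x = 12*(-3) = -36)
g - w*x = 43767 - 28*(-36) = 43767 - 1*(-1008) = 43767 + 1008 = 44775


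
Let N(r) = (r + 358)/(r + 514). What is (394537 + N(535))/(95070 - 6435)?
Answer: 413870206/92978115 ≈ 4.4513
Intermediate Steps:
N(r) = (358 + r)/(514 + r)
(394537 + N(535))/(95070 - 6435) = (394537 + (358 + 535)/(514 + 535))/(95070 - 6435) = (394537 + 893/1049)/88635 = (394537 + (1/1049)*893)*(1/88635) = (394537 + 893/1049)*(1/88635) = (413870206/1049)*(1/88635) = 413870206/92978115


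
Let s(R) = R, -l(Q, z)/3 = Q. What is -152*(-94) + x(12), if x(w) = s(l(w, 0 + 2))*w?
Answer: 13856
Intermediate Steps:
l(Q, z) = -3*Q
x(w) = -3*w**2 (x(w) = (-3*w)*w = -3*w**2)
-152*(-94) + x(12) = -152*(-94) - 3*12**2 = 14288 - 3*144 = 14288 - 432 = 13856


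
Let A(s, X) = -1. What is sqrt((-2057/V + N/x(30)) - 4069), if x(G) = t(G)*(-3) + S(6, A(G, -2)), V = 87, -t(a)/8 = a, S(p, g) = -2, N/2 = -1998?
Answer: 11*I*sqrt(33039704118)/31233 ≈ 64.017*I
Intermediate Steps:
N = -3996 (N = 2*(-1998) = -3996)
t(a) = -8*a
x(G) = -2 + 24*G (x(G) = -8*G*(-3) - 2 = 24*G - 2 = -2 + 24*G)
sqrt((-2057/V + N/x(30)) - 4069) = sqrt((-2057/87 - 3996/(-2 + 24*30)) - 4069) = sqrt((-2057*1/87 - 3996/(-2 + 720)) - 4069) = sqrt((-2057/87 - 3996/718) - 4069) = sqrt((-2057/87 - 3996*1/718) - 4069) = sqrt((-2057/87 - 1998/359) - 4069) = sqrt(-912289/31233 - 4069) = sqrt(-127999366/31233) = 11*I*sqrt(33039704118)/31233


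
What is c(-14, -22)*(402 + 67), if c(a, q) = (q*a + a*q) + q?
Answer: 278586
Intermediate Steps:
c(a, q) = q + 2*a*q (c(a, q) = (a*q + a*q) + q = 2*a*q + q = q + 2*a*q)
c(-14, -22)*(402 + 67) = (-22*(1 + 2*(-14)))*(402 + 67) = -22*(1 - 28)*469 = -22*(-27)*469 = 594*469 = 278586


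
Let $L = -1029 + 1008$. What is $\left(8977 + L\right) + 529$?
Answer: $9485$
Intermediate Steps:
$L = -21$
$\left(8977 + L\right) + 529 = \left(8977 - 21\right) + 529 = 8956 + 529 = 9485$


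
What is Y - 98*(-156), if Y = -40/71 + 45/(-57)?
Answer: 20621687/1349 ≈ 15287.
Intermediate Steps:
Y = -1825/1349 (Y = -40*1/71 + 45*(-1/57) = -40/71 - 15/19 = -1825/1349 ≈ -1.3529)
Y - 98*(-156) = -1825/1349 - 98*(-156) = -1825/1349 + 15288 = 20621687/1349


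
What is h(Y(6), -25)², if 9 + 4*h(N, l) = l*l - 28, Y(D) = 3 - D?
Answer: 21609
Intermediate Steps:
h(N, l) = -37/4 + l²/4 (h(N, l) = -9/4 + (l*l - 28)/4 = -9/4 + (l² - 28)/4 = -9/4 + (-28 + l²)/4 = -9/4 + (-7 + l²/4) = -37/4 + l²/4)
h(Y(6), -25)² = (-37/4 + (¼)*(-25)²)² = (-37/4 + (¼)*625)² = (-37/4 + 625/4)² = 147² = 21609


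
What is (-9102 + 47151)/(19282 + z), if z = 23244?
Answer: 3459/3866 ≈ 0.89472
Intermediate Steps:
(-9102 + 47151)/(19282 + z) = (-9102 + 47151)/(19282 + 23244) = 38049/42526 = 38049*(1/42526) = 3459/3866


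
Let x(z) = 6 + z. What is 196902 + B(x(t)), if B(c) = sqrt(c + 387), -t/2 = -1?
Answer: 196902 + sqrt(395) ≈ 1.9692e+5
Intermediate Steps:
t = 2 (t = -2*(-1) = 2)
B(c) = sqrt(387 + c)
196902 + B(x(t)) = 196902 + sqrt(387 + (6 + 2)) = 196902 + sqrt(387 + 8) = 196902 + sqrt(395)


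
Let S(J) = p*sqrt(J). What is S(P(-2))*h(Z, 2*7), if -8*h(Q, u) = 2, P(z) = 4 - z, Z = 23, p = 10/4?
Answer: -5*sqrt(6)/8 ≈ -1.5309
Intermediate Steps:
p = 5/2 (p = 10*(1/4) = 5/2 ≈ 2.5000)
h(Q, u) = -1/4 (h(Q, u) = -1/8*2 = -1/4)
S(J) = 5*sqrt(J)/2
S(P(-2))*h(Z, 2*7) = (5*sqrt(4 - 1*(-2))/2)*(-1/4) = (5*sqrt(4 + 2)/2)*(-1/4) = (5*sqrt(6)/2)*(-1/4) = -5*sqrt(6)/8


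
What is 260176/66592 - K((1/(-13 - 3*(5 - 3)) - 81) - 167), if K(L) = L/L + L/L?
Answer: 7937/4162 ≈ 1.9070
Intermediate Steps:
K(L) = 2 (K(L) = 1 + 1 = 2)
260176/66592 - K((1/(-13 - 3*(5 - 3)) - 81) - 167) = 260176/66592 - 1*2 = 260176*(1/66592) - 2 = 16261/4162 - 2 = 7937/4162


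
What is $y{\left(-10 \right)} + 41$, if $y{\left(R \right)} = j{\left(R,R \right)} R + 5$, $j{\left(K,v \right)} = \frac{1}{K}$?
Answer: $47$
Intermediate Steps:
$y{\left(R \right)} = 6$ ($y{\left(R \right)} = \frac{R}{R} + 5 = 1 + 5 = 6$)
$y{\left(-10 \right)} + 41 = 6 + 41 = 47$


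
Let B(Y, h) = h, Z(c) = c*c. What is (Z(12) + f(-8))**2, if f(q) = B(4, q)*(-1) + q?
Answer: 20736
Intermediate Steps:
Z(c) = c**2
f(q) = 0 (f(q) = q*(-1) + q = -q + q = 0)
(Z(12) + f(-8))**2 = (12**2 + 0)**2 = (144 + 0)**2 = 144**2 = 20736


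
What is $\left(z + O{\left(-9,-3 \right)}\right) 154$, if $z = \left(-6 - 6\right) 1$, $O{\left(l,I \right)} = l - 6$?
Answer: $-4158$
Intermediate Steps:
$O{\left(l,I \right)} = -6 + l$
$z = -12$ ($z = \left(-12\right) 1 = -12$)
$\left(z + O{\left(-9,-3 \right)}\right) 154 = \left(-12 - 15\right) 154 = \left(-27\right) 154 = -4158$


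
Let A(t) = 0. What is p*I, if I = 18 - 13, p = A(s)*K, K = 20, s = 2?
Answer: 0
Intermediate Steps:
p = 0 (p = 0*20 = 0)
I = 5
p*I = 0*5 = 0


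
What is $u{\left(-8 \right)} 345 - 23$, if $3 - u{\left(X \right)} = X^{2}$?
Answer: $-21068$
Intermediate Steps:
$u{\left(X \right)} = 3 - X^{2}$
$u{\left(-8 \right)} 345 - 23 = \left(3 - \left(-8\right)^{2}\right) 345 - 23 = \left(3 - 64\right) 345 - 23 = \left(-61\right) 345 - 23 = -21045 - 23 = -21068$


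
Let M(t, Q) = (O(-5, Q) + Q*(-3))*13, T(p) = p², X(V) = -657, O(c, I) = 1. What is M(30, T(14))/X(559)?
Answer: 7631/657 ≈ 11.615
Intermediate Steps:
M(t, Q) = 13 - 39*Q (M(t, Q) = (1 + Q*(-3))*13 = (1 - 3*Q)*13 = 13 - 39*Q)
M(30, T(14))/X(559) = (13 - 39*14²)/(-657) = (13 - 39*196)*(-1/657) = (13 - 7644)*(-1/657) = -7631*(-1/657) = 7631/657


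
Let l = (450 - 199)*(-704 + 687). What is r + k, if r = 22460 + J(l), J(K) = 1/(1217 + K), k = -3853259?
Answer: -11683936951/3050 ≈ -3.8308e+6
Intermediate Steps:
l = -4267 (l = 251*(-17) = -4267)
r = 68502999/3050 (r = 22460 + 1/(1217 - 4267) = 22460 + 1/(-3050) = 22460 - 1/3050 = 68502999/3050 ≈ 22460.)
r + k = 68502999/3050 - 3853259 = -11683936951/3050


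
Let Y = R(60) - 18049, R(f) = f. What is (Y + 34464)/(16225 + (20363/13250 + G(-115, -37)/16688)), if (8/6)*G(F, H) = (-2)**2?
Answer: 1821443050000/1793973478747 ≈ 1.0153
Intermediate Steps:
G(F, H) = 3 (G(F, H) = (3/4)*(-2)**2 = (3/4)*4 = 3)
Y = -17989 (Y = 60 - 18049 = -17989)
(Y + 34464)/(16225 + (20363/13250 + G(-115, -37)/16688)) = (-17989 + 34464)/(16225 + (20363/13250 + 3/16688)) = 16475/(16225 + (20363*(1/13250) + 3*(1/16688))) = 16475/(16225 + (20363/13250 + 3/16688)) = 16475/(16225 + 169928747/110558000) = 16475/(1793973478747/110558000) = 16475*(110558000/1793973478747) = 1821443050000/1793973478747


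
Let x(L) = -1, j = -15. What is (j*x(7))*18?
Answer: 270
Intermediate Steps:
(j*x(7))*18 = -15*(-1)*18 = 15*18 = 270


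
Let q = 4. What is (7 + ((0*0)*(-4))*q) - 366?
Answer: -359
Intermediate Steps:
(7 + ((0*0)*(-4))*q) - 366 = (7 + ((0*0)*(-4))*4) - 366 = (7 + (0*(-4))*4) - 366 = (7 + 0*4) - 366 = (7 + 0) - 366 = 7 - 366 = -359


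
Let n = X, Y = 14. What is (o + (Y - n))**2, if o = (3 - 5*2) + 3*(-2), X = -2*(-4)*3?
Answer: 529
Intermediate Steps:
X = 24 (X = 8*3 = 24)
n = 24
o = -13 (o = (3 - 10) - 6 = -7 - 6 = -13)
(o + (Y - n))**2 = (-13 + (14 - 1*24))**2 = (-13 + (14 - 24))**2 = (-13 - 10)**2 = (-23)**2 = 529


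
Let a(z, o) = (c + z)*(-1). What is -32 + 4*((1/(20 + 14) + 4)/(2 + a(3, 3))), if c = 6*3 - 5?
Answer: -3945/119 ≈ -33.151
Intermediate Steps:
c = 13 (c = 18 - 5 = 13)
a(z, o) = -13 - z (a(z, o) = (13 + z)*(-1) = -13 - z)
-32 + 4*((1/(20 + 14) + 4)/(2 + a(3, 3))) = -32 + 4*((1/(20 + 14) + 4)/(2 + (-13 - 1*3))) = -32 + 4*((1/34 + 4)/(2 + (-13 - 3))) = -32 + 4*((1/34 + 4)/(2 - 16)) = -32 + 4*((137/34)/(-14)) = -32 + 4*((137/34)*(-1/14)) = -32 + 4*(-137/476) = -32 - 137/119 = -3945/119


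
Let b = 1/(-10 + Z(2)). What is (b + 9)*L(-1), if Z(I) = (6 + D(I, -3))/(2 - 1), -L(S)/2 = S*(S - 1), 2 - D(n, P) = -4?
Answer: -38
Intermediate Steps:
D(n, P) = 6 (D(n, P) = 2 - 1*(-4) = 2 + 4 = 6)
L(S) = -2*S*(-1 + S) (L(S) = -2*S*(S - 1) = -2*S*(-1 + S))
Z(I) = 12 (Z(I) = (6 + 6)/(2 - 1) = 12/1 = 12*1 = 12)
b = ½ (b = 1/(-10 + 12) = 1/2 = ½ ≈ 0.50000)
(b + 9)*L(-1) = (½ + 9)*(2*(-1)*(1 - 1*(-1))) = 19*(2*(-1)*(1 + 1))/2 = 19*(2*(-1)*2)/2 = (19/2)*(-4) = -38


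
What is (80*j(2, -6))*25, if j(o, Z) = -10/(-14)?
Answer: 10000/7 ≈ 1428.6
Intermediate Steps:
j(o, Z) = 5/7 (j(o, Z) = -10*(-1/14) = 5/7)
(80*j(2, -6))*25 = (80*(5/7))*25 = (400/7)*25 = 10000/7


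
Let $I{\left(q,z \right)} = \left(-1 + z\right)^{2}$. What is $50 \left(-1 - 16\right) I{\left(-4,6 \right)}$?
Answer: $-21250$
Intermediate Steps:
$50 \left(-1 - 16\right) I{\left(-4,6 \right)} = 50 \left(-1 - 16\right) \left(-1 + 6\right)^{2} = 50 \left(- 17 \cdot 5^{2}\right) = 50 \left(\left(-17\right) 25\right) = 50 \left(-425\right) = -21250$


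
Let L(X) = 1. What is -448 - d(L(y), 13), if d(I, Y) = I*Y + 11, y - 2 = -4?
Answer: -472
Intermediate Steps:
y = -2 (y = 2 - 4 = -2)
d(I, Y) = 11 + I*Y
-448 - d(L(y), 13) = -448 - (11 + 1*13) = -448 - (11 + 13) = -448 - 1*24 = -448 - 24 = -472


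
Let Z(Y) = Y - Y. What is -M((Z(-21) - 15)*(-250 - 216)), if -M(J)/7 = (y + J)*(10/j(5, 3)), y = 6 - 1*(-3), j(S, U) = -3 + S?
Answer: 244965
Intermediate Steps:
Z(Y) = 0
y = 9 (y = 6 + 3 = 9)
M(J) = -315 - 35*J (M(J) = -7*(9 + J)*10/(-3 + 5) = -7*(9 + J)*10/2 = -7*(9 + J)*10*(1/2) = -7*(9 + J)*5 = -7*(45 + 5*J) = -315 - 35*J)
-M((Z(-21) - 15)*(-250 - 216)) = -(-315 - 35*(0 - 15)*(-250 - 216)) = -(-315 - (-525)*(-466)) = -(-315 - 35*6990) = -(-315 - 244650) = -1*(-244965) = 244965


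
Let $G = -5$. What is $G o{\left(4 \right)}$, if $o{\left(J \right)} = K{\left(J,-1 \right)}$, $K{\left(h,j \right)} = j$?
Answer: $5$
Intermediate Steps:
$o{\left(J \right)} = -1$
$G o{\left(4 \right)} = \left(-5\right) \left(-1\right) = 5$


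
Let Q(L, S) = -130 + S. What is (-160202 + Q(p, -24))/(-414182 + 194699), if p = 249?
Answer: 53452/73161 ≈ 0.73061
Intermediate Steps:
(-160202 + Q(p, -24))/(-414182 + 194699) = (-160202 + (-130 - 24))/(-414182 + 194699) = (-160202 - 154)/(-219483) = -160356*(-1/219483) = 53452/73161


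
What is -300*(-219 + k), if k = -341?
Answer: 168000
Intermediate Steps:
-300*(-219 + k) = -300*(-219 - 341) = -300*(-560) = 168000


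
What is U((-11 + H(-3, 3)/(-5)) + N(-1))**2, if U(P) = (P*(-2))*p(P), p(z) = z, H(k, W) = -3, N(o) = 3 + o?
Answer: 12446784/625 ≈ 19915.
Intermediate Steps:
U(P) = -2*P**2 (U(P) = (P*(-2))*P = (-2*P)*P = -2*P**2)
U((-11 + H(-3, 3)/(-5)) + N(-1))**2 = (-2*((-11 - 3/(-5)) + (3 - 1))**2)**2 = (-2*((-11 - 3*(-1/5)) + 2)**2)**2 = (-2*((-11 + 3/5) + 2)**2)**2 = (-2*(-52/5 + 2)**2)**2 = (-2*(-42/5)**2)**2 = (-2*1764/25)**2 = (-3528/25)**2 = 12446784/625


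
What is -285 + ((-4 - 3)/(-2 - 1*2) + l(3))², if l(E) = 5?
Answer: -3831/16 ≈ -239.44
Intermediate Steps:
-285 + ((-4 - 3)/(-2 - 1*2) + l(3))² = -285 + ((-4 - 3)/(-2 - 1*2) + 5)² = -285 + (-7/(-2 - 2) + 5)² = -285 + (-7/(-4) + 5)² = -285 + (-7*(-¼) + 5)² = -285 + (7/4 + 5)² = -285 + (27/4)² = -285 + 729/16 = -3831/16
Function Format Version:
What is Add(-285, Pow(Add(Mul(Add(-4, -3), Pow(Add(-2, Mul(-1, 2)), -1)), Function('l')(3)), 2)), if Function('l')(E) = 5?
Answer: Rational(-3831, 16) ≈ -239.44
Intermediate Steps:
Add(-285, Pow(Add(Mul(Add(-4, -3), Pow(Add(-2, Mul(-1, 2)), -1)), Function('l')(3)), 2)) = Add(-285, Pow(Add(Mul(Add(-4, -3), Pow(Add(-2, Mul(-1, 2)), -1)), 5), 2)) = Add(-285, Pow(Add(Mul(-7, Pow(Add(-2, -2), -1)), 5), 2)) = Add(-285, Pow(Add(Mul(-7, Pow(-4, -1)), 5), 2)) = Add(-285, Pow(Add(Mul(-7, Rational(-1, 4)), 5), 2)) = Add(-285, Pow(Add(Rational(7, 4), 5), 2)) = Add(-285, Pow(Rational(27, 4), 2)) = Add(-285, Rational(729, 16)) = Rational(-3831, 16)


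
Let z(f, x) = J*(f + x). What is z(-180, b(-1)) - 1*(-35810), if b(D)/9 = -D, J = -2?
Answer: 36152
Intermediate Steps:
b(D) = -9*D (b(D) = 9*(-D) = -9*D)
z(f, x) = -2*f - 2*x (z(f, x) = -2*(f + x) = -2*f - 2*x)
z(-180, b(-1)) - 1*(-35810) = (-2*(-180) - (-18)*(-1)) - 1*(-35810) = (360 - 2*9) + 35810 = (360 - 18) + 35810 = 342 + 35810 = 36152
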